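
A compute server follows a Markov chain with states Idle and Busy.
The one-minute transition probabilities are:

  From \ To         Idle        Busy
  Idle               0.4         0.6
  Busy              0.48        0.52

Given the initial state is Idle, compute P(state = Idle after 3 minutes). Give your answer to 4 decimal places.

Propagate the distribution vector 3 minutes from Idle.
After 0 minutes: (1.0000, 0.0000)
After 1 minute: (0.4000, 0.6000)
After 2 minutes: (0.4480, 0.5520)
After 3 minutes: (0.4442, 0.5558)
P(in Idle after 3 minutes) = 0.4442

0.4442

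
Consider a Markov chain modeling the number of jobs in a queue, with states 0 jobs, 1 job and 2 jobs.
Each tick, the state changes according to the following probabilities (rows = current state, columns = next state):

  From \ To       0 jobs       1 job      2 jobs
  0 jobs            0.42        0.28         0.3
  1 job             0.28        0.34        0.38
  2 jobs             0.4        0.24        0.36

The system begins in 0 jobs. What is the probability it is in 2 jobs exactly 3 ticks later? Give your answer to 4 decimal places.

0.3432

Propagate the distribution vector 3 ticks from 0 jobs.
After 0 ticks: (1.0000, 0.0000, 0.0000)
After 1 tick: (0.4200, 0.2800, 0.3000)
After 2 ticks: (0.3748, 0.2848, 0.3404)
After 3 ticks: (0.3733, 0.2835, 0.3432)
P(in 2 jobs after 3 ticks) = 0.3432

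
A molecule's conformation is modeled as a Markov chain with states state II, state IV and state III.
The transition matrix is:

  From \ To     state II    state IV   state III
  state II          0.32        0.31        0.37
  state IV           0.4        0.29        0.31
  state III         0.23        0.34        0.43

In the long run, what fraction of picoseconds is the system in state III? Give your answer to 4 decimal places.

0.3735

Let the stationary distribution be π with π = πP and π_1 + π_2 + π_3 = 1.
π_1 = 0.32·π_1 + 0.4·π_2 + 0.23·π_3
π_2 = 0.31·π_1 + 0.29·π_2 + 0.34·π_3
Solving with the normalization constraint gives π = (0.3116, 0.3149, 0.3735).
So the stationary probability of state III is 0.3735.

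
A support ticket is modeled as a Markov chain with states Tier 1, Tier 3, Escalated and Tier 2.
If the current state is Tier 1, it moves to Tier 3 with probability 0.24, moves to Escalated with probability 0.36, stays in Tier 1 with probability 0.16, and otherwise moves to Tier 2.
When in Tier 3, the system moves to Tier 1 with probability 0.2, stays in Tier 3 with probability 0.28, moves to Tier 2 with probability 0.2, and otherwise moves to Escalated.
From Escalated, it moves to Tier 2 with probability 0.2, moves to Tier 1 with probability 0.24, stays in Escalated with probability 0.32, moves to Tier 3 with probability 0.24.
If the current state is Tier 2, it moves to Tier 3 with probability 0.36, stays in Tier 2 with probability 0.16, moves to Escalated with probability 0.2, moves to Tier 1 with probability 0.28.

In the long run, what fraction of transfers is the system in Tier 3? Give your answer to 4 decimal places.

0.2751

Let the stationary distribution be π with π = πP and π_1 + π_2 + π_3 + π_4 = 1.
π_1 = 0.16·π_1 + 0.2·π_2 + 0.24·π_3 + 0.28·π_4
π_2 = 0.24·π_1 + 0.28·π_2 + 0.24·π_3 + 0.36·π_4
π_3 = 0.36·π_1 + 0.32·π_2 + 0.32·π_3 + 0.2·π_4
Solving with the normalization constraint gives π = (0.2195, 0.2751, 0.3047, 0.2007).
So the stationary probability of Tier 3 is 0.2751.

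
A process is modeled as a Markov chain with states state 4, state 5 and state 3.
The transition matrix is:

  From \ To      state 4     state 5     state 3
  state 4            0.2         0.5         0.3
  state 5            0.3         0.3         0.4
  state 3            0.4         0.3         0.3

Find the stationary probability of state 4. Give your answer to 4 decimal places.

Let the stationary distribution be π with π = πP and π_1 + π_2 + π_3 = 1.
π_1 = 0.2·π_1 + 0.3·π_2 + 0.4·π_3
π_2 = 0.5·π_1 + 0.3·π_2 + 0.3·π_3
Solving with the normalization constraint gives π = (0.3033, 0.3607, 0.3361).
So the stationary probability of state 4 is 0.3033.

0.3033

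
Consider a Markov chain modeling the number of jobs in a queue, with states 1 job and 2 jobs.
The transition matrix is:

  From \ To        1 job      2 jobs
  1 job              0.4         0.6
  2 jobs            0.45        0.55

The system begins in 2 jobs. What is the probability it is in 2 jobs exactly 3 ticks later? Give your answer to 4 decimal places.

Propagate the distribution vector 3 ticks from 2 jobs.
After 0 ticks: (0.0000, 1.0000)
After 1 tick: (0.4500, 0.5500)
After 2 ticks: (0.4275, 0.5725)
After 3 ticks: (0.4286, 0.5714)
P(in 2 jobs after 3 ticks) = 0.5714

0.5714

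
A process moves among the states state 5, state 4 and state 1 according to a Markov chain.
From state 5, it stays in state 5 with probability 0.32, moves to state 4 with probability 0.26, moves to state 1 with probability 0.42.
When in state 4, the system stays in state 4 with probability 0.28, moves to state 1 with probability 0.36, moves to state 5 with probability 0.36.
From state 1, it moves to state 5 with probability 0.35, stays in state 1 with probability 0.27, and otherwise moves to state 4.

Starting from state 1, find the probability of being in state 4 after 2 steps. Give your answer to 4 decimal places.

Sum over the intermediate state after 1 step:
P = P(state 1→state 5)·P(state 5→state 4) + P(state 1→state 4)·P(state 4→state 4) + P(state 1→state 1)·P(state 1→state 4)
  = 0.35×0.26 + 0.38×0.28 + 0.27×0.38
  = 0.0910 + 0.1064 + 0.1026 = 0.3000

0.3000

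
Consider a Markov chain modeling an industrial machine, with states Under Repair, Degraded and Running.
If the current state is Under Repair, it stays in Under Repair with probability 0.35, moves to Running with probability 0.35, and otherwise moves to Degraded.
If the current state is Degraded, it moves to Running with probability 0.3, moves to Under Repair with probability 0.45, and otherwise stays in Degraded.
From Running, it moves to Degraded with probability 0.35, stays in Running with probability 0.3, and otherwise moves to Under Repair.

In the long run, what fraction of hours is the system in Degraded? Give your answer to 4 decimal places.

Let the stationary distribution be π with π = πP and π_1 + π_2 + π_3 = 1.
π_1 = 0.35·π_1 + 0.45·π_2 + 0.35·π_3
π_2 = 0.3·π_1 + 0.25·π_2 + 0.35·π_3
Solving with the normalization constraint gives π = (0.3801, 0.3009, 0.3190).
So the stationary probability of Degraded is 0.3009.

0.3009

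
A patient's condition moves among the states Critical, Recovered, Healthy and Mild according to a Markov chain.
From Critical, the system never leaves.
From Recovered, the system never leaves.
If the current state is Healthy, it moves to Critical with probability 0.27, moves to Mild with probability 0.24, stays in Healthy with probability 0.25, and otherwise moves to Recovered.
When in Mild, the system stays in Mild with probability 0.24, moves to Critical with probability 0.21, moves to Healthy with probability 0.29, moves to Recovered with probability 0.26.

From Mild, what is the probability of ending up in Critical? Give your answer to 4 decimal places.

0.4712

Let h(s) be the probability of absorption at Critical starting from transient state s. Then h(Critical) = 1 and h(Recovered) = 0. By first-step analysis:
h(Healthy) = 0.27·1 + 0.24·0 + 0.25·h(Healthy) + 0.24·h(Mild)
h(Mild) = 0.21·1 + 0.26·0 + 0.29·h(Healthy) + 0.24·h(Mild)
Solving: h(Healthy) = 0.5108, h(Mild) = 0.4712.
Starting from Mild, the probability is 0.4712.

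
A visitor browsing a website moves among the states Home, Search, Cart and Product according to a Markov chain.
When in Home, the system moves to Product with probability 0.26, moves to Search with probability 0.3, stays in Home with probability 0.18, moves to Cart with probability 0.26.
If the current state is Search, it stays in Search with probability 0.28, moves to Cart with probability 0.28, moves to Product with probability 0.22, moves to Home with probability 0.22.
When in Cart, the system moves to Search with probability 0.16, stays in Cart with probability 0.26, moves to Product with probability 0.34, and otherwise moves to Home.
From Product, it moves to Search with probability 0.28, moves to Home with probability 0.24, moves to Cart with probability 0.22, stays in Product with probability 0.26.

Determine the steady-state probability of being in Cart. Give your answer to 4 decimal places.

Let the stationary distribution be π with π = πP and π_1 + π_2 + π_3 + π_4 = 1.
π_1 = 0.18·π_1 + 0.22·π_2 + 0.24·π_3 + 0.24·π_4
π_2 = 0.3·π_1 + 0.28·π_2 + 0.16·π_3 + 0.28·π_4
π_3 = 0.26·π_1 + 0.28·π_2 + 0.26·π_3 + 0.22·π_4
Solving with the normalization constraint gives π = (0.2216, 0.2539, 0.2543, 0.2702).
So the stationary probability of Cart is 0.2543.

0.2543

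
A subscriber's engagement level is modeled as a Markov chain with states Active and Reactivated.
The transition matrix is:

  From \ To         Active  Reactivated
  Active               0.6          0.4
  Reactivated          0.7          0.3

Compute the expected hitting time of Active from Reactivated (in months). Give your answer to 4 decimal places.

Let t(s) be the expected number of months to first reach Active from state s, with t(Active) = 0. Conditioning on the first month:
t(Reactivated) = 1 + 0.3·t(Reactivated)
Solving: t(Reactivated) = 1.4286.
Expected months from Reactivated to Active: 1.4286.

1.4286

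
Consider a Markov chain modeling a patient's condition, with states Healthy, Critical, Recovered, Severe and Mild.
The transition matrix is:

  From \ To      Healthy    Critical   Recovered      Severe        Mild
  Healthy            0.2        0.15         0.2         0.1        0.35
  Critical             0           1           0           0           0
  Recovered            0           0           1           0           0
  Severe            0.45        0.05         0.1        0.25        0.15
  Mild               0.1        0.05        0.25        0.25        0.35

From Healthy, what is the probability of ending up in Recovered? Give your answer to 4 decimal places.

0.6624

Let h(s) be the probability of absorption at Recovered starting from transient state s. Then h(Recovered) = 1 and h(Critical) = 0. By first-step analysis:
h(Healthy) = 0.2·h(Healthy) + 0.15·0 + 0.2·1 + 0.1·h(Severe) + 0.35·h(Mild)
h(Severe) = 0.45·h(Healthy) + 0.05·0 + 0.1·1 + 0.25·h(Severe) + 0.15·h(Mild)
h(Mild) = 0.1·h(Healthy) + 0.05·0 + 0.25·1 + 0.25·h(Severe) + 0.35·h(Mild)
Solving: h(Healthy) = 0.6624, h(Severe) = 0.6804, h(Mild) = 0.7482.
Starting from Healthy, the probability is 0.6624.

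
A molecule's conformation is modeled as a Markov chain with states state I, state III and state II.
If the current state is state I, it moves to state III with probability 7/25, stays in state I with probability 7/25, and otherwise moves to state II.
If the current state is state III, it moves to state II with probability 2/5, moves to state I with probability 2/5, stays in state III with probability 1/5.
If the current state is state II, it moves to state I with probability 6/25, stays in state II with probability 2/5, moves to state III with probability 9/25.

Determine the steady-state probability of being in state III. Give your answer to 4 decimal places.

0.2898

Let the stationary distribution be π with π = πP and π_1 + π_2 + π_3 = 1.
π_1 = 0.28·π_1 + 0.4·π_2 + 0.24·π_3
π_2 = 0.28·π_1 + 0.2·π_2 + 0.36·π_3
Solving with the normalization constraint gives π = (0.2983, 0.2898, 0.4119).
So the stationary probability of state III is 0.2898.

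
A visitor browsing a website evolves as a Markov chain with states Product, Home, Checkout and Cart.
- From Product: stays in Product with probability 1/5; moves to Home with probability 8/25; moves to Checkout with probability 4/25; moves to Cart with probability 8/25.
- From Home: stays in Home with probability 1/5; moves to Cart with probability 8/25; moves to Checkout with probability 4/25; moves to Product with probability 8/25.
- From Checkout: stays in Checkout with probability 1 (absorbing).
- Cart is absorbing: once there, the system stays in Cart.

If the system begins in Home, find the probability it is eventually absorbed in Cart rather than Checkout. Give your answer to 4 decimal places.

Let h(s) be the probability of absorption at Cart starting from transient state s. Then h(Cart) = 1 and h(Checkout) = 0. By first-step analysis:
h(Product) = 0.2·h(Product) + 0.32·h(Home) + 0.16·0 + 0.32·1
h(Home) = 0.32·h(Product) + 0.2·h(Home) + 0.16·0 + 0.32·1
Solving: h(Product) = 0.6667, h(Home) = 0.6667.
Starting from Home, the probability is 0.6667.

0.6667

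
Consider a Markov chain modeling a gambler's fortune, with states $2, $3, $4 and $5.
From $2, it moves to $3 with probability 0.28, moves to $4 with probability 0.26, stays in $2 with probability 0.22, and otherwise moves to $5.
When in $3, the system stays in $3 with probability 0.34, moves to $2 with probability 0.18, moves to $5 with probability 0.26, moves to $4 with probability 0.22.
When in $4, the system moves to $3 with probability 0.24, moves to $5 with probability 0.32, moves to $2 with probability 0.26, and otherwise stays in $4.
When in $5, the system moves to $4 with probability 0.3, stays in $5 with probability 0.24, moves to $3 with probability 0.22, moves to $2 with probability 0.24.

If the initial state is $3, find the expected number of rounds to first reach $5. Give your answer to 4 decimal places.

Let t(s) be the expected number of rounds to first reach $5 from state s, with t($5) = 0. Conditioning on the first round:
t($2) = 1 + 0.22·t($2) + 0.28·t($3) + 0.26·t($4)
t($3) = 1 + 0.18·t($2) + 0.34·t($3) + 0.22·t($4)
t($4) = 1 + 0.26·t($2) + 0.24·t($3) + 0.18·t($4)
Solving: t($2) = 3.7855, t($3) = 3.7168, t($4) = 3.5076.
Expected rounds from $3 to $5: 3.7168.

3.7168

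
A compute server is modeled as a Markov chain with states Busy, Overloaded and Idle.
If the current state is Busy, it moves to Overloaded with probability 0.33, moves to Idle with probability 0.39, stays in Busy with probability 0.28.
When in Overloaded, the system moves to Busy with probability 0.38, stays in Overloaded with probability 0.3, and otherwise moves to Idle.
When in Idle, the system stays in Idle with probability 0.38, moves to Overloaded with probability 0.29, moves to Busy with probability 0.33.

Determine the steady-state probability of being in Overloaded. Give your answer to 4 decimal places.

Let the stationary distribution be π with π = πP and π_1 + π_2 + π_3 = 1.
π_1 = 0.28·π_1 + 0.38·π_2 + 0.33·π_3
π_2 = 0.33·π_1 + 0.3·π_2 + 0.29·π_3
Solving with the normalization constraint gives π = (0.3289, 0.3062, 0.3649).
So the stationary probability of Overloaded is 0.3062.

0.3062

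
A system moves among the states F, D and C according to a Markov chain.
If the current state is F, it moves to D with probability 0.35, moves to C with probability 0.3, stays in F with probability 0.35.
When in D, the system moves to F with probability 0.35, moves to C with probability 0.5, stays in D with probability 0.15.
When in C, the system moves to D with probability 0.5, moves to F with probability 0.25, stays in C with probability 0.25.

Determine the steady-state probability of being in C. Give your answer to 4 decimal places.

0.3496

Let the stationary distribution be π with π = πP and π_1 + π_2 + π_3 = 1.
π_1 = 0.35·π_1 + 0.35·π_2 + 0.25·π_3
π_2 = 0.35·π_1 + 0.15·π_2 + 0.5·π_3
Solving with the normalization constraint gives π = (0.3150, 0.3354, 0.3496).
So the stationary probability of C is 0.3496.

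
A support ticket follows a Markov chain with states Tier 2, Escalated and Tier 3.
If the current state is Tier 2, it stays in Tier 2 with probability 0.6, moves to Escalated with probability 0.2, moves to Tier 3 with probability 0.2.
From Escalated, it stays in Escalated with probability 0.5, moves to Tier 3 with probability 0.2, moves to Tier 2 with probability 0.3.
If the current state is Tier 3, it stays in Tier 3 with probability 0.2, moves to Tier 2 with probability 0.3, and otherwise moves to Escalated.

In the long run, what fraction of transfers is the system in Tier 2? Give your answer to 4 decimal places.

0.4286

Let the stationary distribution be π with π = πP and π_1 + π_2 + π_3 = 1.
π_1 = 0.6·π_1 + 0.3·π_2 + 0.3·π_3
π_2 = 0.2·π_1 + 0.5·π_2 + 0.5·π_3
Solving with the normalization constraint gives π = (0.4286, 0.3714, 0.2000).
So the stationary probability of Tier 2 is 0.4286.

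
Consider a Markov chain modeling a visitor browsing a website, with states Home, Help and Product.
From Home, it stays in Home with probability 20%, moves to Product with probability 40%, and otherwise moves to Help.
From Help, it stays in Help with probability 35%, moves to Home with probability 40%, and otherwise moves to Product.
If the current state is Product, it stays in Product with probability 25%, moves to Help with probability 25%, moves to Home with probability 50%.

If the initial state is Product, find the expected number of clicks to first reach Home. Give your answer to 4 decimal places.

Let t(s) be the expected number of clicks to first reach Home from state s, with t(Home) = 0. Conditioning on the first click:
t(Help) = 1 + 0.35·t(Help) + 0.25·t(Product)
t(Product) = 1 + 0.25·t(Help) + 0.25·t(Product)
Solving: t(Help) = 2.3529, t(Product) = 2.1176.
Expected clicks from Product to Home: 2.1176.

2.1176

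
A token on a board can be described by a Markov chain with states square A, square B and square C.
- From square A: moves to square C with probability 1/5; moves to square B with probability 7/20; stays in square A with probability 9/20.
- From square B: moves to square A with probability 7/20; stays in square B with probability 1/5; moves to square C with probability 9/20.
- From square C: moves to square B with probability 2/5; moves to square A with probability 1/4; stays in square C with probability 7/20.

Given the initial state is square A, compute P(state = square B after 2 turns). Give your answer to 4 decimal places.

Sum over the intermediate state after 1 turn:
P = P(square A→square A)·P(square A→square B) + P(square A→square B)·P(square B→square B) + P(square A→square C)·P(square C→square B)
  = 0.45×0.35 + 0.35×0.2 + 0.2×0.4
  = 0.1575 + 0.0700 + 0.0800 = 0.3075

0.3075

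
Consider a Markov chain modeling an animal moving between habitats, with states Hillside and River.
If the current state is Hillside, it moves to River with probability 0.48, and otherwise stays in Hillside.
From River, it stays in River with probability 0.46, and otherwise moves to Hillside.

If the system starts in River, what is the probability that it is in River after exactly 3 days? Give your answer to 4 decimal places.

Propagate the distribution vector 3 days from River.
After 0 days: (0.0000, 1.0000)
After 1 day: (0.5400, 0.4600)
After 2 days: (0.5292, 0.4708)
After 3 days: (0.5294, 0.4706)
P(in River after 3 days) = 0.4706

0.4706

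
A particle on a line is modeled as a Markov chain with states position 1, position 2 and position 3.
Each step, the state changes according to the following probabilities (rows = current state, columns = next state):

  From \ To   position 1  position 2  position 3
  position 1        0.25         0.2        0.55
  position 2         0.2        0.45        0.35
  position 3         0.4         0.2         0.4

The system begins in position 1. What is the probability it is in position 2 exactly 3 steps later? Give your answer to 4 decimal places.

Propagate the distribution vector 3 steps from position 1.
After 0 steps: (1.0000, 0.0000, 0.0000)
After 1 step: (0.2500, 0.2000, 0.5500)
After 2 steps: (0.3225, 0.2500, 0.4275)
After 3 steps: (0.3016, 0.2625, 0.4359)
P(in position 2 after 3 steps) = 0.2625

0.2625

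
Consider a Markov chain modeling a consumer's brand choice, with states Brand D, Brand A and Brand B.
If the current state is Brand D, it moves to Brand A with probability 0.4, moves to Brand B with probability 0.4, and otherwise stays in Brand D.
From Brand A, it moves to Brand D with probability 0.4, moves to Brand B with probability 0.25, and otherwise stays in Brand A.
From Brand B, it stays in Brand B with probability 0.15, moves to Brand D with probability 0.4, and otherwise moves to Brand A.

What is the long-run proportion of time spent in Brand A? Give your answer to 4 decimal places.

0.3939

Let the stationary distribution be π with π = πP and π_1 + π_2 + π_3 = 1.
π_1 = 0.2·π_1 + 0.4·π_2 + 0.4·π_3
π_2 = 0.4·π_1 + 0.35·π_2 + 0.45·π_3
Solving with the normalization constraint gives π = (0.3333, 0.3939, 0.2727).
So the stationary probability of Brand A is 0.3939.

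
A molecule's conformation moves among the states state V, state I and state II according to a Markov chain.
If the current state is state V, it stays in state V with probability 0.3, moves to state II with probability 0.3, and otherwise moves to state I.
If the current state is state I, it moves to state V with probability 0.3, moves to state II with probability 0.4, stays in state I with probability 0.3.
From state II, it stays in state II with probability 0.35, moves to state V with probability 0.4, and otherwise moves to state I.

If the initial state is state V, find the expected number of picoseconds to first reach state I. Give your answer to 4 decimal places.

2.8358

Let t(s) be the expected number of picoseconds to first reach state I from state s, with t(state I) = 0. Conditioning on the first picosecond:
t(state V) = 1 + 0.3·t(state V) + 0.3·t(state II)
t(state II) = 1 + 0.4·t(state V) + 0.35·t(state II)
Solving: t(state V) = 2.8358, t(state II) = 3.2836.
Expected picoseconds from state V to state I: 2.8358.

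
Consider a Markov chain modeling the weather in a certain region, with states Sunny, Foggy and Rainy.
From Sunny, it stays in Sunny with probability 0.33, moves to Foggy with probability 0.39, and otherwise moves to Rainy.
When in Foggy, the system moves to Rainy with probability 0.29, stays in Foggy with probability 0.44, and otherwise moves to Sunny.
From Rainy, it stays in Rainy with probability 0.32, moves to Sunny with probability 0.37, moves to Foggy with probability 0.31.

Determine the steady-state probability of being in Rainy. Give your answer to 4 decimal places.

0.2957

Let the stationary distribution be π with π = πP and π_1 + π_2 + π_3 = 1.
π_1 = 0.33·π_1 + 0.27·π_2 + 0.37·π_3
π_2 = 0.39·π_1 + 0.44·π_2 + 0.31·π_3
Solving with the normalization constraint gives π = (0.3187, 0.3856, 0.2957).
So the stationary probability of Rainy is 0.2957.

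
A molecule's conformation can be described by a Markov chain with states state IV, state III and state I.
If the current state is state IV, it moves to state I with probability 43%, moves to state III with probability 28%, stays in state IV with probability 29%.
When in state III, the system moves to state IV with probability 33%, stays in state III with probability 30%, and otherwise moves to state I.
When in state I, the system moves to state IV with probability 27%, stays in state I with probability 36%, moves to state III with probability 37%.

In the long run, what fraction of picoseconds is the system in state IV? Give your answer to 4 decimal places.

0.2952

Let the stationary distribution be π with π = πP and π_1 + π_2 + π_3 = 1.
π_1 = 0.29·π_1 + 0.33·π_2 + 0.27·π_3
π_2 = 0.28·π_1 + 0.3·π_2 + 0.37·π_3
Solving with the normalization constraint gives π = (0.2952, 0.3210, 0.3839).
So the stationary probability of state IV is 0.2952.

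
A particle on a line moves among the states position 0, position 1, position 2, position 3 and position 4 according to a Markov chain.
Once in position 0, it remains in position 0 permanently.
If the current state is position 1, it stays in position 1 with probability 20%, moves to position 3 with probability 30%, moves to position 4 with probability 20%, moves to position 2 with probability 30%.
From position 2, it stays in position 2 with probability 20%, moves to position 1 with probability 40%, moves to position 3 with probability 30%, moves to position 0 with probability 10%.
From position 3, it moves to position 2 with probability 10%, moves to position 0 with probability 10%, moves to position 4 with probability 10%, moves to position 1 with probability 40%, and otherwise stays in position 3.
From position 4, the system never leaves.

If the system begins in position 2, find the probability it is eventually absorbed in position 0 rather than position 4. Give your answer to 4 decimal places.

Let h(s) be the probability of absorption at position 0 starting from transient state s. Then h(position 0) = 1 and h(position 4) = 0. By first-step analysis:
h(position 1) = 0.2·h(position 1) + 0.3·h(position 2) + 0.3·h(position 3) + 0.2·0
h(position 2) = 0.1·1 + 0.4·h(position 1) + 0.2·h(position 2) + 0.3·h(position 3)
h(position 3) = 0.1·1 + 0.4·h(position 1) + 0.1·h(position 2) + 0.3·h(position 3) + 0.1·0
Solving: h(position 1) = 0.2908, h(position 2) = 0.4082, h(position 3) = 0.3673.
Starting from position 2, the probability is 0.4082.

0.4082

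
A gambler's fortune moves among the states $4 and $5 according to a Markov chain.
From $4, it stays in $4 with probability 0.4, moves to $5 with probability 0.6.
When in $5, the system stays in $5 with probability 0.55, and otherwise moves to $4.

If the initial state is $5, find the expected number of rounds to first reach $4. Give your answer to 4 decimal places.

Let t(s) be the expected number of rounds to first reach $4 from state s, with t($4) = 0. Conditioning on the first round:
t($5) = 1 + 0.55·t($5)
Solving: t($5) = 2.2222.
Expected rounds from $5 to $4: 2.2222.

2.2222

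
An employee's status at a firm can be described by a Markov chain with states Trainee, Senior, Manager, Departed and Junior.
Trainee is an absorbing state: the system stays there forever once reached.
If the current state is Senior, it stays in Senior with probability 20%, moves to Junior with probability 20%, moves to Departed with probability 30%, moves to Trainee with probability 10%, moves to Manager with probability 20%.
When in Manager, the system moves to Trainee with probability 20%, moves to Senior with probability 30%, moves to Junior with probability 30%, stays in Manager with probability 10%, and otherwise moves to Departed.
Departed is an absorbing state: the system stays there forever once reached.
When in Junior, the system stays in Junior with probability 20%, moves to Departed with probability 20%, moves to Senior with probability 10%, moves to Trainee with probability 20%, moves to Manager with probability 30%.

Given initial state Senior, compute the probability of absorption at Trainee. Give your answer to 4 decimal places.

Let h(s) be the probability of absorption at Trainee starting from transient state s. Then h(Trainee) = 1 and h(Departed) = 0. By first-step analysis:
h(Senior) = 0.1·1 + 0.2·h(Senior) + 0.2·h(Manager) + 0.3·0 + 0.2·h(Junior)
h(Manager) = 0.2·1 + 0.3·h(Senior) + 0.1·h(Manager) + 0.1·0 + 0.3·h(Junior)
h(Junior) = 0.2·1 + 0.1·h(Senior) + 0.3·h(Manager) + 0.2·0 + 0.2·h(Junior)
Solving: h(Senior) = 0.3744, h(Manager) = 0.5097, h(Junior) = 0.4879.
Starting from Senior, the probability is 0.3744.

0.3744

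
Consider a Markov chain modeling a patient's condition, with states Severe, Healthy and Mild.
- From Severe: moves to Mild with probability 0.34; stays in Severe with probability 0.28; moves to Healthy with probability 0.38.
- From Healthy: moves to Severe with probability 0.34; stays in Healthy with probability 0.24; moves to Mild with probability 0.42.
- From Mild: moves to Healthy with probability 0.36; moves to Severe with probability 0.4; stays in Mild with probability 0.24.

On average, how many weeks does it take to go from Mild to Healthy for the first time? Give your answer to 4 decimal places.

Let t(s) be the expected number of weeks to first reach Healthy from state s, with t(Healthy) = 0. Conditioning on the first week:
t(Severe) = 1 + 0.28·t(Severe) + 0.34·t(Mild)
t(Mild) = 1 + 0.4·t(Severe) + 0.24·t(Mild)
Solving: t(Severe) = 2.6751, t(Mild) = 2.7237.
Expected weeks from Mild to Healthy: 2.7237.

2.7237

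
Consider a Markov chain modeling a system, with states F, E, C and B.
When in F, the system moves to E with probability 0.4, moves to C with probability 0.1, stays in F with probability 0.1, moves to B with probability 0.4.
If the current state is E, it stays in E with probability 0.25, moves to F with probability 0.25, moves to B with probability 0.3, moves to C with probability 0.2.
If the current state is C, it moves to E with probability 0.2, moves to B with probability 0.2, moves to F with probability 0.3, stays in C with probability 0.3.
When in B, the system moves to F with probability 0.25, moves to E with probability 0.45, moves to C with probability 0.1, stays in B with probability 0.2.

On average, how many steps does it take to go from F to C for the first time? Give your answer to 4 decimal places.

7.3475

Let t(s) be the expected number of steps to first reach C from state s, with t(C) = 0. Conditioning on the first step:
t(F) = 1 + 0.1·t(F) + 0.4·t(E) + 0.4·t(B)
t(E) = 1 + 0.25·t(F) + 0.25·t(E) + 0.3·t(B)
t(B) = 1 + 0.25·t(F) + 0.45·t(E) + 0.2·t(B)
Solving: t(F) = 7.3475, t(E) = 6.7109, t(B) = 7.3210.
Expected steps from F to C: 7.3475.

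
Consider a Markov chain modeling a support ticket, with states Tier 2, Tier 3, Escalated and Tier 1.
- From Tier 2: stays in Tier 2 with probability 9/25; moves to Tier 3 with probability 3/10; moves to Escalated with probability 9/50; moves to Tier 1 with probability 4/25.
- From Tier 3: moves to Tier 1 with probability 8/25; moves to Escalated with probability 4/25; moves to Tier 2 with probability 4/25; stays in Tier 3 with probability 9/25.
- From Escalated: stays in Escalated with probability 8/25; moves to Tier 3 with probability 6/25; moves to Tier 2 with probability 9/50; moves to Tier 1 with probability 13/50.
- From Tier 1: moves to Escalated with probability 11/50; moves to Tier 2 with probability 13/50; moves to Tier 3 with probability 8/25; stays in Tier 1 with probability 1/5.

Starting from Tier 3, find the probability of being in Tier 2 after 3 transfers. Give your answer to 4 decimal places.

0.2342

Propagate the distribution vector 3 transfers from Tier 3.
After 0 transfers: (0.0000, 1.0000, 0.0000, 0.0000)
After 1 transfer: (0.1600, 0.3600, 0.1600, 0.3200)
After 2 transfers: (0.2272, 0.3184, 0.2080, 0.2464)
After 3 transfers: (0.2342, 0.3116, 0.2126, 0.2416)
P(in Tier 2 after 3 transfers) = 0.2342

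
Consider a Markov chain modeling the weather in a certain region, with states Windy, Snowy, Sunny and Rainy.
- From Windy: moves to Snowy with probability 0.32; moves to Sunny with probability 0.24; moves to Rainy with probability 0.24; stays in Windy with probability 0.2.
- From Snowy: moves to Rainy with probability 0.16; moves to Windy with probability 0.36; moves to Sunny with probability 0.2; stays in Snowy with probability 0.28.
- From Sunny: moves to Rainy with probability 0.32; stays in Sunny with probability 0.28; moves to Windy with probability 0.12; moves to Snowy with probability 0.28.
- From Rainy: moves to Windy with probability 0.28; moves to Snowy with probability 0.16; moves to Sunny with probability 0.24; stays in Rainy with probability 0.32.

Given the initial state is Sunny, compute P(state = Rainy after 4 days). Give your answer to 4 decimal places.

Propagate the distribution vector 4 days from Sunny.
After 0 days: (0.0000, 0.0000, 1.0000, 0.0000)
After 1 day: (0.1200, 0.2800, 0.2800, 0.3200)
After 2 days: (0.2480, 0.2464, 0.2400, 0.2656)
After 3 days: (0.2415, 0.2580, 0.2397, 0.2607)
After 4 days: (0.2430, 0.2584, 0.2393, 0.2594)
P(in Rainy after 4 days) = 0.2594

0.2594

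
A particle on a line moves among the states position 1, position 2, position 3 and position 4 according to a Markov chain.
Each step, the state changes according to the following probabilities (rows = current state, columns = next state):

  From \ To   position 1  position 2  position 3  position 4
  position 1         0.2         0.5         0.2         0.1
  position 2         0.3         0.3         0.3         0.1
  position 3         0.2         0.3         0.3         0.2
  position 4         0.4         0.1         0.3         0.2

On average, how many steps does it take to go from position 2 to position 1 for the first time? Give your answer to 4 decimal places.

Let t(s) be the expected number of steps to first reach position 1 from state s, with t(position 1) = 0. Conditioning on the first step:
t(position 2) = 1 + 0.3·t(position 2) + 0.3·t(position 3) + 0.1·t(position 4)
t(position 3) = 1 + 0.3·t(position 2) + 0.3·t(position 3) + 0.2·t(position 4)
t(position 4) = 1 + 0.1·t(position 2) + 0.3·t(position 3) + 0.2·t(position 4)
Solving: t(position 2) = 3.5156, t(position 3) = 3.8281, t(position 4) = 3.1250.
Expected steps from position 2 to position 1: 3.5156.

3.5156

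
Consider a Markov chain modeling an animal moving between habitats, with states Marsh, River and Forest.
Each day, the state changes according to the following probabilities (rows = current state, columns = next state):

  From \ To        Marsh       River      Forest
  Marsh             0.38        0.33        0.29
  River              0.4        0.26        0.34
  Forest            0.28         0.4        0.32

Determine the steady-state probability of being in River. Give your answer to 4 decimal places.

Let the stationary distribution be π with π = πP and π_1 + π_2 + π_3 = 1.
π_1 = 0.38·π_1 + 0.4·π_2 + 0.28·π_3
π_2 = 0.33·π_1 + 0.26·π_2 + 0.4·π_3
Solving with the normalization constraint gives π = (0.3550, 0.3291, 0.3159).
So the stationary probability of River is 0.3291.

0.3291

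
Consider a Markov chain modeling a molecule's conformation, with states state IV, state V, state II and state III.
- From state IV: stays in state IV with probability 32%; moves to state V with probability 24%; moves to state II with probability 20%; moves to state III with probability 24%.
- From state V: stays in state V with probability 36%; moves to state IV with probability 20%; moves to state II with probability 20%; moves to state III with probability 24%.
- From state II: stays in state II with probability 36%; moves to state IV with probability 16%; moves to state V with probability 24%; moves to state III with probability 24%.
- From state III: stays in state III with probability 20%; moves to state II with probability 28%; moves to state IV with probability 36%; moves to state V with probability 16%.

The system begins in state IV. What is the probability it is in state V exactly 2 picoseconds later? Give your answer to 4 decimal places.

Propagate the distribution vector 2 picoseconds from state IV.
After 0 picoseconds: (1.0000, 0.0000, 0.0000, 0.0000)
After 1 picosecond: (0.3200, 0.2400, 0.2000, 0.2400)
After 2 picoseconds: (0.2688, 0.2496, 0.2512, 0.2304)
P(in state V after 2 picoseconds) = 0.2496

0.2496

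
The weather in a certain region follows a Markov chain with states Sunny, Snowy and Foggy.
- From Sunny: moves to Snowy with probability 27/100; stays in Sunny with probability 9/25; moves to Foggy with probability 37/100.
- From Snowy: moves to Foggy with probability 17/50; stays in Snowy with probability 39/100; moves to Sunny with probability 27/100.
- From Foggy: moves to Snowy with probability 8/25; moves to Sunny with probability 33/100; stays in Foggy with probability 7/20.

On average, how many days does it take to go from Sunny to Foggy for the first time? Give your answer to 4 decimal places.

2.7717

Let t(s) be the expected number of days to first reach Foggy from state s, with t(Foggy) = 0. Conditioning on the first day:
t(Sunny) = 1 + 0.36·t(Sunny) + 0.27·t(Snowy)
t(Snowy) = 1 + 0.27·t(Sunny) + 0.39·t(Snowy)
Solving: t(Sunny) = 2.7717, t(Snowy) = 2.8661.
Expected days from Sunny to Foggy: 2.7717.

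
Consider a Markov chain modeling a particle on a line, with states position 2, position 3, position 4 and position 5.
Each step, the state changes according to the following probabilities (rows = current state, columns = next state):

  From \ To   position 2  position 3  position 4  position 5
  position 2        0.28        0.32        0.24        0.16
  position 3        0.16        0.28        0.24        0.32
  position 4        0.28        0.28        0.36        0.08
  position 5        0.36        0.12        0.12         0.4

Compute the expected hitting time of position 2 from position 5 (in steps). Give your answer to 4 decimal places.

Let t(s) be the expected number of steps to first reach position 2 from state s, with t(position 2) = 0. Conditioning on the first step:
t(position 3) = 1 + 0.28·t(position 3) + 0.24·t(position 4) + 0.32·t(position 5)
t(position 4) = 1 + 0.28·t(position 3) + 0.36·t(position 4) + 0.08·t(position 5)
t(position 5) = 1 + 0.12·t(position 3) + 0.12·t(position 4) + 0.4·t(position 5)
Solving: t(position 3) = 4.0748, t(position 4) = 3.7492, t(position 5) = 3.2315.
Expected steps from position 5 to position 2: 3.2315.

3.2315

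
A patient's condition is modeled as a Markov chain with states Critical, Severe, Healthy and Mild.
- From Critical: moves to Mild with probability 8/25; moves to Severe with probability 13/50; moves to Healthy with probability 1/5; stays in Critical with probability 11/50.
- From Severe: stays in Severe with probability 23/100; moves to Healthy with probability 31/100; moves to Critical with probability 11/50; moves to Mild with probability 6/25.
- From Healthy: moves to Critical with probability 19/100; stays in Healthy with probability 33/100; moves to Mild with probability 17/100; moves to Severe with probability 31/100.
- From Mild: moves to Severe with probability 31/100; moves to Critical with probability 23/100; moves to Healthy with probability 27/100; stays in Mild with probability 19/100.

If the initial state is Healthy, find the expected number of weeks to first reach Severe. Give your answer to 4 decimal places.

3.3357

Let t(s) be the expected number of weeks to first reach Severe from state s, with t(Severe) = 0. Conditioning on the first week:
t(Critical) = 1 + 0.22·t(Critical) + 0.2·t(Healthy) + 0.32·t(Mild)
t(Healthy) = 1 + 0.19·t(Critical) + 0.33·t(Healthy) + 0.17·t(Mild)
t(Mild) = 1 + 0.23·t(Critical) + 0.27·t(Healthy) + 0.19·t(Mild)
Solving: t(Critical) = 3.5088, t(Healthy) = 3.3357, t(Mild) = 3.3428.
Expected weeks from Healthy to Severe: 3.3357.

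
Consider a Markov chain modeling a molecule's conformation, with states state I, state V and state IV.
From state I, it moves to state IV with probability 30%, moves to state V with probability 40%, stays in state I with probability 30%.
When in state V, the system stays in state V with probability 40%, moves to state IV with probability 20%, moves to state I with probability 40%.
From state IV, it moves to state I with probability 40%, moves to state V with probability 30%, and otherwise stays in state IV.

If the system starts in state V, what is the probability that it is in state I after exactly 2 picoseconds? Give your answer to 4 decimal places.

Sum over the intermediate state after 1 picosecond:
P = P(state V→state I)·P(state I→state I) + P(state V→state V)·P(state V→state I) + P(state V→state IV)·P(state IV→state I)
  = 0.4×0.3 + 0.4×0.4 + 0.2×0.4
  = 0.1200 + 0.1600 + 0.0800 = 0.3600

0.3600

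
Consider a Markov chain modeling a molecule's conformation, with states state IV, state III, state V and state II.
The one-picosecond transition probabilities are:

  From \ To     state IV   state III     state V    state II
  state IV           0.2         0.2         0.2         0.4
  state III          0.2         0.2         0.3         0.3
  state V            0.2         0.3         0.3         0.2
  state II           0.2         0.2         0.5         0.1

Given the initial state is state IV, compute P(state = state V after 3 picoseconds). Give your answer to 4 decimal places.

0.3240

Propagate the distribution vector 3 picoseconds from state IV.
After 0 picoseconds: (1.0000, 0.0000, 0.0000, 0.0000)
After 1 picosecond: (0.2000, 0.2000, 0.2000, 0.4000)
After 2 picoseconds: (0.2000, 0.2200, 0.3600, 0.2200)
After 3 picoseconds: (0.2000, 0.2360, 0.3240, 0.2400)
P(in state V after 3 picoseconds) = 0.3240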